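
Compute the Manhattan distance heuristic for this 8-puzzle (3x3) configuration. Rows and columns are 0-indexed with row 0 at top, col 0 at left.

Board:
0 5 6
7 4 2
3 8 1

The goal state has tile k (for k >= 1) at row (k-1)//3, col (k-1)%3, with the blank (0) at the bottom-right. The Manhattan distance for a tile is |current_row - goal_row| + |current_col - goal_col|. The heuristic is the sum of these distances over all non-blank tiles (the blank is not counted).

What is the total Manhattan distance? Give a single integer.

Tile 5: at (0,1), goal (1,1), distance |0-1|+|1-1| = 1
Tile 6: at (0,2), goal (1,2), distance |0-1|+|2-2| = 1
Tile 7: at (1,0), goal (2,0), distance |1-2|+|0-0| = 1
Tile 4: at (1,1), goal (1,0), distance |1-1|+|1-0| = 1
Tile 2: at (1,2), goal (0,1), distance |1-0|+|2-1| = 2
Tile 3: at (2,0), goal (0,2), distance |2-0|+|0-2| = 4
Tile 8: at (2,1), goal (2,1), distance |2-2|+|1-1| = 0
Tile 1: at (2,2), goal (0,0), distance |2-0|+|2-0| = 4
Sum: 1 + 1 + 1 + 1 + 2 + 4 + 0 + 4 = 14

Answer: 14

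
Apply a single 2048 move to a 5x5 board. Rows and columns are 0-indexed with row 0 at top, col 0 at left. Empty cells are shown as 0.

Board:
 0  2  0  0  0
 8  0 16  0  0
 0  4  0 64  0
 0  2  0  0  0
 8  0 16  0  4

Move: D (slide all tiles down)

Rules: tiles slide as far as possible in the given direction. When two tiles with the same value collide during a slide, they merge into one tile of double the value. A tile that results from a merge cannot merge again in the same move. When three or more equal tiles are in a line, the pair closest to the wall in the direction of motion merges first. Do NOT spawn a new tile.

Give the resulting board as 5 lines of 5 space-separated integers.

Slide down:
col 0: [0, 8, 0, 0, 8] -> [0, 0, 0, 0, 16]
col 1: [2, 0, 4, 2, 0] -> [0, 0, 2, 4, 2]
col 2: [0, 16, 0, 0, 16] -> [0, 0, 0, 0, 32]
col 3: [0, 0, 64, 0, 0] -> [0, 0, 0, 0, 64]
col 4: [0, 0, 0, 0, 4] -> [0, 0, 0, 0, 4]

Answer:  0  0  0  0  0
 0  0  0  0  0
 0  2  0  0  0
 0  4  0  0  0
16  2 32 64  4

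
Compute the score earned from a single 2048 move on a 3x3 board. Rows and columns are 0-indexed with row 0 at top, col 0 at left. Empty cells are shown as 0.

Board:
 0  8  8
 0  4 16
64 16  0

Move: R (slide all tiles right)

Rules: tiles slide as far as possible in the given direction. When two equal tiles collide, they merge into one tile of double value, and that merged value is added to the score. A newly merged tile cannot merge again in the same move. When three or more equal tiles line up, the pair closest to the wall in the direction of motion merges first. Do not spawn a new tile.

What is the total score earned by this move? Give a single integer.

Answer: 16

Derivation:
Slide right:
row 0: [0, 8, 8] -> [0, 0, 16]  score +16 (running 16)
row 1: [0, 4, 16] -> [0, 4, 16]  score +0 (running 16)
row 2: [64, 16, 0] -> [0, 64, 16]  score +0 (running 16)
Board after move:
 0  0 16
 0  4 16
 0 64 16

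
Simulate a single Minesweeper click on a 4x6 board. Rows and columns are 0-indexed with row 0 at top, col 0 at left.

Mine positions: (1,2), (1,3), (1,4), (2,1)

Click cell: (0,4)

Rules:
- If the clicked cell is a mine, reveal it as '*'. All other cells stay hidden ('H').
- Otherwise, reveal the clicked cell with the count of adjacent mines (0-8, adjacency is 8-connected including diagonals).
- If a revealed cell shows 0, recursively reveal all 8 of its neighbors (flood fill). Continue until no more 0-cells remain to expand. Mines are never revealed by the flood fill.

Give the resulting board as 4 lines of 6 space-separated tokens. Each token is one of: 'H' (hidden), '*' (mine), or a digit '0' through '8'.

H H H H 2 H
H H H H H H
H H H H H H
H H H H H H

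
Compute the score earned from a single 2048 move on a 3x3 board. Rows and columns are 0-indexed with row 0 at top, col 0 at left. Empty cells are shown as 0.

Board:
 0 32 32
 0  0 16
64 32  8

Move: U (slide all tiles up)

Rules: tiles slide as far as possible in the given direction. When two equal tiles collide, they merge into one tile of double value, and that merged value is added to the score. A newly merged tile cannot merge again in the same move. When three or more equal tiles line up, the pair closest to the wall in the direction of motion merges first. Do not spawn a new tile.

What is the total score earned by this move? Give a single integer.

Answer: 64

Derivation:
Slide up:
col 0: [0, 0, 64] -> [64, 0, 0]  score +0 (running 0)
col 1: [32, 0, 32] -> [64, 0, 0]  score +64 (running 64)
col 2: [32, 16, 8] -> [32, 16, 8]  score +0 (running 64)
Board after move:
64 64 32
 0  0 16
 0  0  8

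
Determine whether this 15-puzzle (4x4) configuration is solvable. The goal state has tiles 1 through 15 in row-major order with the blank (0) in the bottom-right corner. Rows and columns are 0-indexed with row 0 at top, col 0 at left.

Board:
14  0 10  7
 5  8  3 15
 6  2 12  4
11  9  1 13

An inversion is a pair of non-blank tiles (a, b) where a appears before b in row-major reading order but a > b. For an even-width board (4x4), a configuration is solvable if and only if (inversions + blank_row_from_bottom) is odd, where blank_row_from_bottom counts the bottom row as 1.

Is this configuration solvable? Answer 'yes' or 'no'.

Answer: yes

Derivation:
Inversions: 59
Blank is in row 0 (0-indexed from top), which is row 4 counting from the bottom (bottom = 1).
59 + 4 = 63, which is odd, so the puzzle is solvable.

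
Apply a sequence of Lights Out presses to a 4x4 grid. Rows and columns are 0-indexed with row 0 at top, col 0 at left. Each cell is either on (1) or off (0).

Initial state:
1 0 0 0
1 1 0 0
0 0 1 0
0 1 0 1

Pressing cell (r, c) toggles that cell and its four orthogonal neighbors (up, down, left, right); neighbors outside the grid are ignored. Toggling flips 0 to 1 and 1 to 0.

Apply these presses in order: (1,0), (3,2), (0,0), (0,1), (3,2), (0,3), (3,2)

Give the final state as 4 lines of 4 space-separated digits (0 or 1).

Answer: 0 0 0 1
1 1 0 1
1 0 0 0
0 0 1 0

Derivation:
After press 1 at (1,0):
0 0 0 0
0 0 0 0
1 0 1 0
0 1 0 1

After press 2 at (3,2):
0 0 0 0
0 0 0 0
1 0 0 0
0 0 1 0

After press 3 at (0,0):
1 1 0 0
1 0 0 0
1 0 0 0
0 0 1 0

After press 4 at (0,1):
0 0 1 0
1 1 0 0
1 0 0 0
0 0 1 0

After press 5 at (3,2):
0 0 1 0
1 1 0 0
1 0 1 0
0 1 0 1

After press 6 at (0,3):
0 0 0 1
1 1 0 1
1 0 1 0
0 1 0 1

After press 7 at (3,2):
0 0 0 1
1 1 0 1
1 0 0 0
0 0 1 0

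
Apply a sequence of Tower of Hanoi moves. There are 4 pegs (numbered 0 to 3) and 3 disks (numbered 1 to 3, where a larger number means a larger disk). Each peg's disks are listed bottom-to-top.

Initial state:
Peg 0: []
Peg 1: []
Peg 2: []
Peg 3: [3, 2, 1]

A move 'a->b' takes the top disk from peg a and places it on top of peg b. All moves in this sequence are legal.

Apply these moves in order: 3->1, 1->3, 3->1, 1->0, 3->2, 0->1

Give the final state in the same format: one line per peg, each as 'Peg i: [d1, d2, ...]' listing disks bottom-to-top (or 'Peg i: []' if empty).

After move 1 (3->1):
Peg 0: []
Peg 1: [1]
Peg 2: []
Peg 3: [3, 2]

After move 2 (1->3):
Peg 0: []
Peg 1: []
Peg 2: []
Peg 3: [3, 2, 1]

After move 3 (3->1):
Peg 0: []
Peg 1: [1]
Peg 2: []
Peg 3: [3, 2]

After move 4 (1->0):
Peg 0: [1]
Peg 1: []
Peg 2: []
Peg 3: [3, 2]

After move 5 (3->2):
Peg 0: [1]
Peg 1: []
Peg 2: [2]
Peg 3: [3]

After move 6 (0->1):
Peg 0: []
Peg 1: [1]
Peg 2: [2]
Peg 3: [3]

Answer: Peg 0: []
Peg 1: [1]
Peg 2: [2]
Peg 3: [3]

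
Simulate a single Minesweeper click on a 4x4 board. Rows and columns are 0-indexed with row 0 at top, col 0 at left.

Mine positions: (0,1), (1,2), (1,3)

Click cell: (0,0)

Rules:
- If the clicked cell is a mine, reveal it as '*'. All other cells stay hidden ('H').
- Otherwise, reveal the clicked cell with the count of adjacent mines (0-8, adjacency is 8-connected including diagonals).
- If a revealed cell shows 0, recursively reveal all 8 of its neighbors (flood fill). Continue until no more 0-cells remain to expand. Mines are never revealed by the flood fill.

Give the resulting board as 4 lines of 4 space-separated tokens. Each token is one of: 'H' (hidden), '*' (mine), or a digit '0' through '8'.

1 H H H
H H H H
H H H H
H H H H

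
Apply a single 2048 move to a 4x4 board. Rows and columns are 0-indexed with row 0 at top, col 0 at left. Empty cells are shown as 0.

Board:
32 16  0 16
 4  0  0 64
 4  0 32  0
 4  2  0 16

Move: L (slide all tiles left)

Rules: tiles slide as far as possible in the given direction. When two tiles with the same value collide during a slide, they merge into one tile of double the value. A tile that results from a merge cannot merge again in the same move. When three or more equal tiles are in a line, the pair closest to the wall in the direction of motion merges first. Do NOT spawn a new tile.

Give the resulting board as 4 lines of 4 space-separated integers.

Answer: 32 32  0  0
 4 64  0  0
 4 32  0  0
 4  2 16  0

Derivation:
Slide left:
row 0: [32, 16, 0, 16] -> [32, 32, 0, 0]
row 1: [4, 0, 0, 64] -> [4, 64, 0, 0]
row 2: [4, 0, 32, 0] -> [4, 32, 0, 0]
row 3: [4, 2, 0, 16] -> [4, 2, 16, 0]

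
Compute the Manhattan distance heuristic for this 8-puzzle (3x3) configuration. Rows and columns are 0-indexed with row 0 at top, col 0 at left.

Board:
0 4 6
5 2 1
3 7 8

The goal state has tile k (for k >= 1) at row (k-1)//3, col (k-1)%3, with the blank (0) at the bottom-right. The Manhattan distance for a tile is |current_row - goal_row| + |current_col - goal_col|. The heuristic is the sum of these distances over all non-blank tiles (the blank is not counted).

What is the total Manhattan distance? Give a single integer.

Answer: 14

Derivation:
Tile 4: at (0,1), goal (1,0), distance |0-1|+|1-0| = 2
Tile 6: at (0,2), goal (1,2), distance |0-1|+|2-2| = 1
Tile 5: at (1,0), goal (1,1), distance |1-1|+|0-1| = 1
Tile 2: at (1,1), goal (0,1), distance |1-0|+|1-1| = 1
Tile 1: at (1,2), goal (0,0), distance |1-0|+|2-0| = 3
Tile 3: at (2,0), goal (0,2), distance |2-0|+|0-2| = 4
Tile 7: at (2,1), goal (2,0), distance |2-2|+|1-0| = 1
Tile 8: at (2,2), goal (2,1), distance |2-2|+|2-1| = 1
Sum: 2 + 1 + 1 + 1 + 3 + 4 + 1 + 1 = 14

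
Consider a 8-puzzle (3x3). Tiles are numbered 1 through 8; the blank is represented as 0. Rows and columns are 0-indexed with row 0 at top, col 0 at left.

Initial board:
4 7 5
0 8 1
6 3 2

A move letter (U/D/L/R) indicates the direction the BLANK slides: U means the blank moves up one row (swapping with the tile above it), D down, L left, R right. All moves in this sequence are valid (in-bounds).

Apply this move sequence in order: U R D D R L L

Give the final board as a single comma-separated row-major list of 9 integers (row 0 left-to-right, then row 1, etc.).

Answer: 7, 8, 5, 4, 3, 1, 0, 6, 2

Derivation:
After move 1 (U):
0 7 5
4 8 1
6 3 2

After move 2 (R):
7 0 5
4 8 1
6 3 2

After move 3 (D):
7 8 5
4 0 1
6 3 2

After move 4 (D):
7 8 5
4 3 1
6 0 2

After move 5 (R):
7 8 5
4 3 1
6 2 0

After move 6 (L):
7 8 5
4 3 1
6 0 2

After move 7 (L):
7 8 5
4 3 1
0 6 2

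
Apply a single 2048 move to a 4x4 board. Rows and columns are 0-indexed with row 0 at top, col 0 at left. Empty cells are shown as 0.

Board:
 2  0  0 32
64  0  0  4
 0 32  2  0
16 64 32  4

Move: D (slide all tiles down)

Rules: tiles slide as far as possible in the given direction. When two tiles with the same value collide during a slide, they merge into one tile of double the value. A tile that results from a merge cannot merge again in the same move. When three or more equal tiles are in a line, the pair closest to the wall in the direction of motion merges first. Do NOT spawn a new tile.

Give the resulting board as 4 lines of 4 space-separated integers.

Answer:  0  0  0  0
 2  0  0  0
64 32  2 32
16 64 32  8

Derivation:
Slide down:
col 0: [2, 64, 0, 16] -> [0, 2, 64, 16]
col 1: [0, 0, 32, 64] -> [0, 0, 32, 64]
col 2: [0, 0, 2, 32] -> [0, 0, 2, 32]
col 3: [32, 4, 0, 4] -> [0, 0, 32, 8]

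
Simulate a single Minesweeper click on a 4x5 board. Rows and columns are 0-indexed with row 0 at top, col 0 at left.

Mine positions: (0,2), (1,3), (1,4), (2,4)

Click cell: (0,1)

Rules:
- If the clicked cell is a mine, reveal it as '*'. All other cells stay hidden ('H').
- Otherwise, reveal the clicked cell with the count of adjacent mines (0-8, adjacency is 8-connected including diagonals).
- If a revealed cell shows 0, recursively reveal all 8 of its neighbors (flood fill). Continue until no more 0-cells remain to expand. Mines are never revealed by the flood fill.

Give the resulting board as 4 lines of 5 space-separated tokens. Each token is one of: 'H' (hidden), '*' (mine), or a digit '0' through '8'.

H 1 H H H
H H H H H
H H H H H
H H H H H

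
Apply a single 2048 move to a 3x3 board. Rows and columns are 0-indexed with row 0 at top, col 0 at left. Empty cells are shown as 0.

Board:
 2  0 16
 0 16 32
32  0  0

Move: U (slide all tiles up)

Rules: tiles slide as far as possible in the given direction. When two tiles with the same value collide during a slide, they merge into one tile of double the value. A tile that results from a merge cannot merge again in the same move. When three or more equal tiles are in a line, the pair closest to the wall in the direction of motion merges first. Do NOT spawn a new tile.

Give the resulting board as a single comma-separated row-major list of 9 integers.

Answer: 2, 16, 16, 32, 0, 32, 0, 0, 0

Derivation:
Slide up:
col 0: [2, 0, 32] -> [2, 32, 0]
col 1: [0, 16, 0] -> [16, 0, 0]
col 2: [16, 32, 0] -> [16, 32, 0]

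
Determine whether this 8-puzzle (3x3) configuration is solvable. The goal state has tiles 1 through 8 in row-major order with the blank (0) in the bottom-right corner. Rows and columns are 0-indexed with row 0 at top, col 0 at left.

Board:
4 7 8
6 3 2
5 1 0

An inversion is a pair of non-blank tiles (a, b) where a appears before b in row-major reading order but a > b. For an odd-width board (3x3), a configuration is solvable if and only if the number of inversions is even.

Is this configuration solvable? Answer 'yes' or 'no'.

Answer: no

Derivation:
Inversions (pairs i<j in row-major order where tile[i] > tile[j] > 0): 21
21 is odd, so the puzzle is not solvable.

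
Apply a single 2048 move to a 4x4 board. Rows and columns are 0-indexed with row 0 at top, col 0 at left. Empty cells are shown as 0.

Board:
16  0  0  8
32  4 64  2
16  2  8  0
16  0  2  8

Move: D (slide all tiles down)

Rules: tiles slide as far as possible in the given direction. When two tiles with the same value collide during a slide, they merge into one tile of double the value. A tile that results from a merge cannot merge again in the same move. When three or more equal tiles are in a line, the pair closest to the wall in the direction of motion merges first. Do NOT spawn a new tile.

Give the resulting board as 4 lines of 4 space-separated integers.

Answer:  0  0  0  0
16  0 64  8
32  4  8  2
32  2  2  8

Derivation:
Slide down:
col 0: [16, 32, 16, 16] -> [0, 16, 32, 32]
col 1: [0, 4, 2, 0] -> [0, 0, 4, 2]
col 2: [0, 64, 8, 2] -> [0, 64, 8, 2]
col 3: [8, 2, 0, 8] -> [0, 8, 2, 8]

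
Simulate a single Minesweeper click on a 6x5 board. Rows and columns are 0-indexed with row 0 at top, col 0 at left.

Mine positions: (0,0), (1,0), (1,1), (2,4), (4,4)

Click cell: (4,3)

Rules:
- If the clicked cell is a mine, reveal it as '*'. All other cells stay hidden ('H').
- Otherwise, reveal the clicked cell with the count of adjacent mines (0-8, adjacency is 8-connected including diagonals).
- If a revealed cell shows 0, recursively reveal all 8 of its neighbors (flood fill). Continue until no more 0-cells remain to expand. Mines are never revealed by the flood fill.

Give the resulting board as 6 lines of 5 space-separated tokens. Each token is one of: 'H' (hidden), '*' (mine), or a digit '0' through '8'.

H H H H H
H H H H H
H H H H H
H H H H H
H H H 1 H
H H H H H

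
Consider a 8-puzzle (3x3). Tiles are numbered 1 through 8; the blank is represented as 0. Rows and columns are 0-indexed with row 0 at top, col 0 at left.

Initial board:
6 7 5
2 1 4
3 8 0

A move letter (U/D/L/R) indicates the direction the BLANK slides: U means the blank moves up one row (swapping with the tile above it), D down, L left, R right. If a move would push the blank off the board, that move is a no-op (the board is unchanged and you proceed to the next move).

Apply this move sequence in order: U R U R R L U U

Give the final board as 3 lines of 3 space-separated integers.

After move 1 (U):
6 7 5
2 1 0
3 8 4

After move 2 (R):
6 7 5
2 1 0
3 8 4

After move 3 (U):
6 7 0
2 1 5
3 8 4

After move 4 (R):
6 7 0
2 1 5
3 8 4

After move 5 (R):
6 7 0
2 1 5
3 8 4

After move 6 (L):
6 0 7
2 1 5
3 8 4

After move 7 (U):
6 0 7
2 1 5
3 8 4

After move 8 (U):
6 0 7
2 1 5
3 8 4

Answer: 6 0 7
2 1 5
3 8 4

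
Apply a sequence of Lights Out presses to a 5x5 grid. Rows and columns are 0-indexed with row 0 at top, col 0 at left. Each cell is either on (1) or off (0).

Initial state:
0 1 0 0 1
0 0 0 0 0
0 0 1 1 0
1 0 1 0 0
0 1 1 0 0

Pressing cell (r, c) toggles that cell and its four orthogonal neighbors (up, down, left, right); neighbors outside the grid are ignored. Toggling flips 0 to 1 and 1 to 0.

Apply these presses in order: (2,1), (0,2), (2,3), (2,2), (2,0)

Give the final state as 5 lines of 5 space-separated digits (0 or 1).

After press 1 at (2,1):
0 1 0 0 1
0 1 0 0 0
1 1 0 1 0
1 1 1 0 0
0 1 1 0 0

After press 2 at (0,2):
0 0 1 1 1
0 1 1 0 0
1 1 0 1 0
1 1 1 0 0
0 1 1 0 0

After press 3 at (2,3):
0 0 1 1 1
0 1 1 1 0
1 1 1 0 1
1 1 1 1 0
0 1 1 0 0

After press 4 at (2,2):
0 0 1 1 1
0 1 0 1 0
1 0 0 1 1
1 1 0 1 0
0 1 1 0 0

After press 5 at (2,0):
0 0 1 1 1
1 1 0 1 0
0 1 0 1 1
0 1 0 1 0
0 1 1 0 0

Answer: 0 0 1 1 1
1 1 0 1 0
0 1 0 1 1
0 1 0 1 0
0 1 1 0 0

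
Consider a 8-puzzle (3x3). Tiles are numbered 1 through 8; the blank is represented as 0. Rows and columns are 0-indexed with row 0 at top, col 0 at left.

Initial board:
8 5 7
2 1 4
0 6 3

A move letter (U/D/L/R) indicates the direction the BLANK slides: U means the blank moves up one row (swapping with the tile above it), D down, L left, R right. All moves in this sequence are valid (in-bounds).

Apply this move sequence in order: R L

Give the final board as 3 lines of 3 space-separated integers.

After move 1 (R):
8 5 7
2 1 4
6 0 3

After move 2 (L):
8 5 7
2 1 4
0 6 3

Answer: 8 5 7
2 1 4
0 6 3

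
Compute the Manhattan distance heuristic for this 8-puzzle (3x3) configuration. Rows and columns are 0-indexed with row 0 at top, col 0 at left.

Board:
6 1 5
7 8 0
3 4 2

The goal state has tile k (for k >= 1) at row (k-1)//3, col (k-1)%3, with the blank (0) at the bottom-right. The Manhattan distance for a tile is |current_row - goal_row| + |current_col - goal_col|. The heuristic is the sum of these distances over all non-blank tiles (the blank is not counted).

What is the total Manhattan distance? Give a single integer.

Answer: 17

Derivation:
Tile 6: (0,0)->(1,2) = 3
Tile 1: (0,1)->(0,0) = 1
Tile 5: (0,2)->(1,1) = 2
Tile 7: (1,0)->(2,0) = 1
Tile 8: (1,1)->(2,1) = 1
Tile 3: (2,0)->(0,2) = 4
Tile 4: (2,1)->(1,0) = 2
Tile 2: (2,2)->(0,1) = 3
Sum: 3 + 1 + 2 + 1 + 1 + 4 + 2 + 3 = 17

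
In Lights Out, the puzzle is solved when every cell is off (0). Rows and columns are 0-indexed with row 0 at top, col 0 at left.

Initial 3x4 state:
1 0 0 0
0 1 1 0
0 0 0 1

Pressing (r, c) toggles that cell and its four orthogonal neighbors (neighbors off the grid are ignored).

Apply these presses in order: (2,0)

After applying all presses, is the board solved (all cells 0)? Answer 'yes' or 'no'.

Answer: no

Derivation:
After press 1 at (2,0):
1 0 0 0
1 1 1 0
1 1 0 1

Lights still on: 7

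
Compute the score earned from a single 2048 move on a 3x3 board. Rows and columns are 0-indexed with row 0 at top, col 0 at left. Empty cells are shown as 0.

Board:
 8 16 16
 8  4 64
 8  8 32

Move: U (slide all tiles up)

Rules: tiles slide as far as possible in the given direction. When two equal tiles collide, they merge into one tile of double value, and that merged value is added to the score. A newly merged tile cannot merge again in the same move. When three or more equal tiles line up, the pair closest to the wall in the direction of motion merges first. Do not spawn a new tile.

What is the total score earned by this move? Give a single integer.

Answer: 16

Derivation:
Slide up:
col 0: [8, 8, 8] -> [16, 8, 0]  score +16 (running 16)
col 1: [16, 4, 8] -> [16, 4, 8]  score +0 (running 16)
col 2: [16, 64, 32] -> [16, 64, 32]  score +0 (running 16)
Board after move:
16 16 16
 8  4 64
 0  8 32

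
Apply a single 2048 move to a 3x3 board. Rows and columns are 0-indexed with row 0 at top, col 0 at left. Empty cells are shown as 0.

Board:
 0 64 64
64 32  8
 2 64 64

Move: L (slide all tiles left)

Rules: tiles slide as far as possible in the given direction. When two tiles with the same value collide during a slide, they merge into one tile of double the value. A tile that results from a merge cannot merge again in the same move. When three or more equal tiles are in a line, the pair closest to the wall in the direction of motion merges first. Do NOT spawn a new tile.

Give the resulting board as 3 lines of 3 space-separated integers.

Slide left:
row 0: [0, 64, 64] -> [128, 0, 0]
row 1: [64, 32, 8] -> [64, 32, 8]
row 2: [2, 64, 64] -> [2, 128, 0]

Answer: 128   0   0
 64  32   8
  2 128   0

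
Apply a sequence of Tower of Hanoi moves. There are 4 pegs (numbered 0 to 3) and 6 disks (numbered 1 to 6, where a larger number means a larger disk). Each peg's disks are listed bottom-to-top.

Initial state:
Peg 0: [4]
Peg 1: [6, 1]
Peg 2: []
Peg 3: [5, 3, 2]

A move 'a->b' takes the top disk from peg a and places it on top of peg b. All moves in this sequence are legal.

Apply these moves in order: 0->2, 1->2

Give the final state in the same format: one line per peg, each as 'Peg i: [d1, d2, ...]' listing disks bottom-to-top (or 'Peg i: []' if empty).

Answer: Peg 0: []
Peg 1: [6]
Peg 2: [4, 1]
Peg 3: [5, 3, 2]

Derivation:
After move 1 (0->2):
Peg 0: []
Peg 1: [6, 1]
Peg 2: [4]
Peg 3: [5, 3, 2]

After move 2 (1->2):
Peg 0: []
Peg 1: [6]
Peg 2: [4, 1]
Peg 3: [5, 3, 2]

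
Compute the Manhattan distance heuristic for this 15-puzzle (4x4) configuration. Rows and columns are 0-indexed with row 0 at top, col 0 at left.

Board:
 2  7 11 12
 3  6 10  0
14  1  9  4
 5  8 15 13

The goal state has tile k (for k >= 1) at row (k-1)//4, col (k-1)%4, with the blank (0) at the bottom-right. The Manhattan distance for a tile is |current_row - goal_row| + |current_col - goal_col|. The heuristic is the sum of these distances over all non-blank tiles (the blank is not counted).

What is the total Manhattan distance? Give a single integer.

Tile 2: (0,0)->(0,1) = 1
Tile 7: (0,1)->(1,2) = 2
Tile 11: (0,2)->(2,2) = 2
Tile 12: (0,3)->(2,3) = 2
Tile 3: (1,0)->(0,2) = 3
Tile 6: (1,1)->(1,1) = 0
Tile 10: (1,2)->(2,1) = 2
Tile 14: (2,0)->(3,1) = 2
Tile 1: (2,1)->(0,0) = 3
Tile 9: (2,2)->(2,0) = 2
Tile 4: (2,3)->(0,3) = 2
Tile 5: (3,0)->(1,0) = 2
Tile 8: (3,1)->(1,3) = 4
Tile 15: (3,2)->(3,2) = 0
Tile 13: (3,3)->(3,0) = 3
Sum: 1 + 2 + 2 + 2 + 3 + 0 + 2 + 2 + 3 + 2 + 2 + 2 + 4 + 0 + 3 = 30

Answer: 30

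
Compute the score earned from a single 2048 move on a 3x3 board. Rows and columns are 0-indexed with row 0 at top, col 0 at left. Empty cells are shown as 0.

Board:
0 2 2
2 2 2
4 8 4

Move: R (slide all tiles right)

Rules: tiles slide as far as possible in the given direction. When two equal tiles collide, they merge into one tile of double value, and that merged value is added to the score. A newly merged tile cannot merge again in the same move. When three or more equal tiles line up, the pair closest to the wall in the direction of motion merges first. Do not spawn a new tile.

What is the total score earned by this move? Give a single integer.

Slide right:
row 0: [0, 2, 2] -> [0, 0, 4]  score +4 (running 4)
row 1: [2, 2, 2] -> [0, 2, 4]  score +4 (running 8)
row 2: [4, 8, 4] -> [4, 8, 4]  score +0 (running 8)
Board after move:
0 0 4
0 2 4
4 8 4

Answer: 8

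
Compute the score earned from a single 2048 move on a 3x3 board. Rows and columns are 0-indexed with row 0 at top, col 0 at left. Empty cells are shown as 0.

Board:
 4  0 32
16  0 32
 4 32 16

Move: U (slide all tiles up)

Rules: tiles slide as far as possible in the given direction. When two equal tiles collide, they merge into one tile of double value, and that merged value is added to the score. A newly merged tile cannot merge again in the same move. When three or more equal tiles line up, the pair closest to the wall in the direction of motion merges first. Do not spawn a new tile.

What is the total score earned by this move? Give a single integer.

Slide up:
col 0: [4, 16, 4] -> [4, 16, 4]  score +0 (running 0)
col 1: [0, 0, 32] -> [32, 0, 0]  score +0 (running 0)
col 2: [32, 32, 16] -> [64, 16, 0]  score +64 (running 64)
Board after move:
 4 32 64
16  0 16
 4  0  0

Answer: 64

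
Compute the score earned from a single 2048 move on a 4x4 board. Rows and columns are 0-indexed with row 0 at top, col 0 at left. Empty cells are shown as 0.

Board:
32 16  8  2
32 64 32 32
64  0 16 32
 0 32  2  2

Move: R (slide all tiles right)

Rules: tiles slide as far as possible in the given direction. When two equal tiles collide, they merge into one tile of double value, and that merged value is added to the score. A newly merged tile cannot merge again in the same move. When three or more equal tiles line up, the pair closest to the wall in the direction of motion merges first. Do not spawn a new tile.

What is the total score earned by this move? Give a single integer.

Slide right:
row 0: [32, 16, 8, 2] -> [32, 16, 8, 2]  score +0 (running 0)
row 1: [32, 64, 32, 32] -> [0, 32, 64, 64]  score +64 (running 64)
row 2: [64, 0, 16, 32] -> [0, 64, 16, 32]  score +0 (running 64)
row 3: [0, 32, 2, 2] -> [0, 0, 32, 4]  score +4 (running 68)
Board after move:
32 16  8  2
 0 32 64 64
 0 64 16 32
 0  0 32  4

Answer: 68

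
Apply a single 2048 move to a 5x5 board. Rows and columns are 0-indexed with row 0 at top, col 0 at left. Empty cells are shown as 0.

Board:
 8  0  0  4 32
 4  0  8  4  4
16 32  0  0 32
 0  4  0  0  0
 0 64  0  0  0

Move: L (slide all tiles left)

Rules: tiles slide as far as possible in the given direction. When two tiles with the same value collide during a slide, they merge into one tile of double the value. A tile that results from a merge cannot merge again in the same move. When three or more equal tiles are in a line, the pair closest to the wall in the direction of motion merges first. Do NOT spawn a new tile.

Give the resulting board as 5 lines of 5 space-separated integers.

Slide left:
row 0: [8, 0, 0, 4, 32] -> [8, 4, 32, 0, 0]
row 1: [4, 0, 8, 4, 4] -> [4, 8, 8, 0, 0]
row 2: [16, 32, 0, 0, 32] -> [16, 64, 0, 0, 0]
row 3: [0, 4, 0, 0, 0] -> [4, 0, 0, 0, 0]
row 4: [0, 64, 0, 0, 0] -> [64, 0, 0, 0, 0]

Answer:  8  4 32  0  0
 4  8  8  0  0
16 64  0  0  0
 4  0  0  0  0
64  0  0  0  0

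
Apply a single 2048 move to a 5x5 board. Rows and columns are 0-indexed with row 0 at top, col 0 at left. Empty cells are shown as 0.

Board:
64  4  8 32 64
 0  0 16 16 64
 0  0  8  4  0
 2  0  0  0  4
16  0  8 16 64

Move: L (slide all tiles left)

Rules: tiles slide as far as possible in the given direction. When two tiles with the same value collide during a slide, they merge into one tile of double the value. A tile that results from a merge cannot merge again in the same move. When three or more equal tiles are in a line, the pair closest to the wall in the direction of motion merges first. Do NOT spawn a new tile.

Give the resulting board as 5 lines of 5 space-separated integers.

Slide left:
row 0: [64, 4, 8, 32, 64] -> [64, 4, 8, 32, 64]
row 1: [0, 0, 16, 16, 64] -> [32, 64, 0, 0, 0]
row 2: [0, 0, 8, 4, 0] -> [8, 4, 0, 0, 0]
row 3: [2, 0, 0, 0, 4] -> [2, 4, 0, 0, 0]
row 4: [16, 0, 8, 16, 64] -> [16, 8, 16, 64, 0]

Answer: 64  4  8 32 64
32 64  0  0  0
 8  4  0  0  0
 2  4  0  0  0
16  8 16 64  0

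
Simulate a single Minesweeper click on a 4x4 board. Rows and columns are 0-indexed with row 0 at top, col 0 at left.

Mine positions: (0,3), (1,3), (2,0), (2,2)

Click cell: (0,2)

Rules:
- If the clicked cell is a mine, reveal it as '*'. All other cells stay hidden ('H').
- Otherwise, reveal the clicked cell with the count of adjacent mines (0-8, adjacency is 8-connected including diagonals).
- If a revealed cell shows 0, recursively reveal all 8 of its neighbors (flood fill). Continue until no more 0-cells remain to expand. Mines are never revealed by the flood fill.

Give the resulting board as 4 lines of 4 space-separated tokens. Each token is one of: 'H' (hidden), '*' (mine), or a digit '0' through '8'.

H H 2 H
H H H H
H H H H
H H H H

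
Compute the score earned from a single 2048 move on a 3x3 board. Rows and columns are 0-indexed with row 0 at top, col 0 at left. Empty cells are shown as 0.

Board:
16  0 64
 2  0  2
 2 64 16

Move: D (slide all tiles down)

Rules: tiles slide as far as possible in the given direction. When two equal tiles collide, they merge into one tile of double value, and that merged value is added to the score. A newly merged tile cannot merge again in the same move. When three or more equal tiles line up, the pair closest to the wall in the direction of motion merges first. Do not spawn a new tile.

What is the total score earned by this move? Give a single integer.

Answer: 4

Derivation:
Slide down:
col 0: [16, 2, 2] -> [0, 16, 4]  score +4 (running 4)
col 1: [0, 0, 64] -> [0, 0, 64]  score +0 (running 4)
col 2: [64, 2, 16] -> [64, 2, 16]  score +0 (running 4)
Board after move:
 0  0 64
16  0  2
 4 64 16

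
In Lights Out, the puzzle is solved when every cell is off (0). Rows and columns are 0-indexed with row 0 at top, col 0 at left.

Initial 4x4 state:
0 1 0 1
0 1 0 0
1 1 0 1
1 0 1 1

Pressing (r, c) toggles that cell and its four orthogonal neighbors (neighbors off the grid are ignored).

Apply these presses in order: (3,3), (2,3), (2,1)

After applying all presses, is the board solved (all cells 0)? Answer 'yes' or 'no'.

Answer: no

Derivation:
After press 1 at (3,3):
0 1 0 1
0 1 0 0
1 1 0 0
1 0 0 0

After press 2 at (2,3):
0 1 0 1
0 1 0 1
1 1 1 1
1 0 0 1

After press 3 at (2,1):
0 1 0 1
0 0 0 1
0 0 0 1
1 1 0 1

Lights still on: 7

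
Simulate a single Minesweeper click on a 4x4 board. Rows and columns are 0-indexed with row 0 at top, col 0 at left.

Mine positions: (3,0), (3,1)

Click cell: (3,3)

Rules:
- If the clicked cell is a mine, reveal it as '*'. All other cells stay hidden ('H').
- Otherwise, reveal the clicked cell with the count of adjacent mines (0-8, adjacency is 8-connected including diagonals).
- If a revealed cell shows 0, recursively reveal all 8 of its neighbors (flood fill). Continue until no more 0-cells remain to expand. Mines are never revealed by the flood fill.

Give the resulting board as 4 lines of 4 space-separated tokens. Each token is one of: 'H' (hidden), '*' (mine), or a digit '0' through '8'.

0 0 0 0
0 0 0 0
2 2 1 0
H H 1 0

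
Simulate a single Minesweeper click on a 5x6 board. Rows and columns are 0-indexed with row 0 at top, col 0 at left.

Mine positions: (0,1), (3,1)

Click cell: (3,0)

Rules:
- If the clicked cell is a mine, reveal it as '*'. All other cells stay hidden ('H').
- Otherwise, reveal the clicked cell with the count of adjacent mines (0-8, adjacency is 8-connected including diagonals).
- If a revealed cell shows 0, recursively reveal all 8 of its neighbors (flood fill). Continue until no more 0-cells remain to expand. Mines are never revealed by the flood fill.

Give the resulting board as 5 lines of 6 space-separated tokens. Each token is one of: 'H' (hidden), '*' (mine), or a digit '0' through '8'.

H H H H H H
H H H H H H
H H H H H H
1 H H H H H
H H H H H H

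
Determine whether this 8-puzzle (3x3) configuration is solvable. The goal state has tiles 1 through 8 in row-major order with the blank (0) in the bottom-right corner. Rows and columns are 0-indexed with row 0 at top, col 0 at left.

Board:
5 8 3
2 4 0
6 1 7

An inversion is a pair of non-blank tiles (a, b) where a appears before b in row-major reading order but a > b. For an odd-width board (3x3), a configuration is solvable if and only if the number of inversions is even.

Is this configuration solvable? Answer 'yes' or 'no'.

Answer: no

Derivation:
Inversions (pairs i<j in row-major order where tile[i] > tile[j] > 0): 15
15 is odd, so the puzzle is not solvable.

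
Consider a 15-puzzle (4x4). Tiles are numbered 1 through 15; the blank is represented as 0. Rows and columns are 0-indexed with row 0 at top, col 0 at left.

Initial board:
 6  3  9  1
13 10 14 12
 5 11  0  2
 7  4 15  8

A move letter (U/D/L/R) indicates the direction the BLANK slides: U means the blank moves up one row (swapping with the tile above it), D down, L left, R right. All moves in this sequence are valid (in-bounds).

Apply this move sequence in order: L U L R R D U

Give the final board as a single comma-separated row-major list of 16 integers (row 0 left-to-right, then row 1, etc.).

After move 1 (L):
 6  3  9  1
13 10 14 12
 5  0 11  2
 7  4 15  8

After move 2 (U):
 6  3  9  1
13  0 14 12
 5 10 11  2
 7  4 15  8

After move 3 (L):
 6  3  9  1
 0 13 14 12
 5 10 11  2
 7  4 15  8

After move 4 (R):
 6  3  9  1
13  0 14 12
 5 10 11  2
 7  4 15  8

After move 5 (R):
 6  3  9  1
13 14  0 12
 5 10 11  2
 7  4 15  8

After move 6 (D):
 6  3  9  1
13 14 11 12
 5 10  0  2
 7  4 15  8

After move 7 (U):
 6  3  9  1
13 14  0 12
 5 10 11  2
 7  4 15  8

Answer: 6, 3, 9, 1, 13, 14, 0, 12, 5, 10, 11, 2, 7, 4, 15, 8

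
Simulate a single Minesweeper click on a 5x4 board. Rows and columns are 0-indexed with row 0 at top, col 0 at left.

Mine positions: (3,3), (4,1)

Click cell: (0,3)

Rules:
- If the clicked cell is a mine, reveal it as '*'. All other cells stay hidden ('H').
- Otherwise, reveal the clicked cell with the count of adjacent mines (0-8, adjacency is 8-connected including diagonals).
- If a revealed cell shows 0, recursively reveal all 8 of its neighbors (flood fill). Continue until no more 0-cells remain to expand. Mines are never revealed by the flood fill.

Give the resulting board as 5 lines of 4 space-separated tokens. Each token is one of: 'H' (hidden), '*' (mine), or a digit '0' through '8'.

0 0 0 0
0 0 0 0
0 0 1 1
1 1 2 H
H H H H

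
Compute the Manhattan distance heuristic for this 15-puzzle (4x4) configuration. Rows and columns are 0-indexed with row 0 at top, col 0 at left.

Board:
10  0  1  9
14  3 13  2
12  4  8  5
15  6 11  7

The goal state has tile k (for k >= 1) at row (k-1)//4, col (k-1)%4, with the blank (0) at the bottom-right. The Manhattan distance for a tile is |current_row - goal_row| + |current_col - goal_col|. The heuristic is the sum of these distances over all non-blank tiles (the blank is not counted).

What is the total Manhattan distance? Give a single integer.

Tile 10: at (0,0), goal (2,1), distance |0-2|+|0-1| = 3
Tile 1: at (0,2), goal (0,0), distance |0-0|+|2-0| = 2
Tile 9: at (0,3), goal (2,0), distance |0-2|+|3-0| = 5
Tile 14: at (1,0), goal (3,1), distance |1-3|+|0-1| = 3
Tile 3: at (1,1), goal (0,2), distance |1-0|+|1-2| = 2
Tile 13: at (1,2), goal (3,0), distance |1-3|+|2-0| = 4
Tile 2: at (1,3), goal (0,1), distance |1-0|+|3-1| = 3
Tile 12: at (2,0), goal (2,3), distance |2-2|+|0-3| = 3
Tile 4: at (2,1), goal (0,3), distance |2-0|+|1-3| = 4
Tile 8: at (2,2), goal (1,3), distance |2-1|+|2-3| = 2
Tile 5: at (2,3), goal (1,0), distance |2-1|+|3-0| = 4
Tile 15: at (3,0), goal (3,2), distance |3-3|+|0-2| = 2
Tile 6: at (3,1), goal (1,1), distance |3-1|+|1-1| = 2
Tile 11: at (3,2), goal (2,2), distance |3-2|+|2-2| = 1
Tile 7: at (3,3), goal (1,2), distance |3-1|+|3-2| = 3
Sum: 3 + 2 + 5 + 3 + 2 + 4 + 3 + 3 + 4 + 2 + 4 + 2 + 2 + 1 + 3 = 43

Answer: 43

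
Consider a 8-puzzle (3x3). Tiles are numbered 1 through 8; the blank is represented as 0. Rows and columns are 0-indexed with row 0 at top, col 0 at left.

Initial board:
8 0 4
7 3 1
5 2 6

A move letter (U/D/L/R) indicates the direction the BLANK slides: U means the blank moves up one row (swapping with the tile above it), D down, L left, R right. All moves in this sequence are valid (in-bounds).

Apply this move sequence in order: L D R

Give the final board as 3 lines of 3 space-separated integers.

Answer: 7 8 4
3 0 1
5 2 6

Derivation:
After move 1 (L):
0 8 4
7 3 1
5 2 6

After move 2 (D):
7 8 4
0 3 1
5 2 6

After move 3 (R):
7 8 4
3 0 1
5 2 6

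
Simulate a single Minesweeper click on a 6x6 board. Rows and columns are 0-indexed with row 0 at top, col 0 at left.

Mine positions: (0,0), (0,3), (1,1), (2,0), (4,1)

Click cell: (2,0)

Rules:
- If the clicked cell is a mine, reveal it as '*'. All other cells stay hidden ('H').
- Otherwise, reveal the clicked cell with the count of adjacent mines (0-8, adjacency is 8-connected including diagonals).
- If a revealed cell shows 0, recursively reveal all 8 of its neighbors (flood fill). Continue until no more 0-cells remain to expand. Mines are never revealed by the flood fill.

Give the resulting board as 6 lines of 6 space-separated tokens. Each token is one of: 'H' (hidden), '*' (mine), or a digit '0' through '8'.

H H H H H H
H H H H H H
* H H H H H
H H H H H H
H H H H H H
H H H H H H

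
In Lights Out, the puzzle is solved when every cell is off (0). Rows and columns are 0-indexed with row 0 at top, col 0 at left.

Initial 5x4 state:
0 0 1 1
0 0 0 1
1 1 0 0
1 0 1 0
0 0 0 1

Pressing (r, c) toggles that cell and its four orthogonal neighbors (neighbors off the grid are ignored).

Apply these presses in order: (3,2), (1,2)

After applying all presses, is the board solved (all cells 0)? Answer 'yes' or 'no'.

Answer: no

Derivation:
After press 1 at (3,2):
0 0 1 1
0 0 0 1
1 1 1 0
1 1 0 1
0 0 1 1

After press 2 at (1,2):
0 0 0 1
0 1 1 0
1 1 0 0
1 1 0 1
0 0 1 1

Lights still on: 10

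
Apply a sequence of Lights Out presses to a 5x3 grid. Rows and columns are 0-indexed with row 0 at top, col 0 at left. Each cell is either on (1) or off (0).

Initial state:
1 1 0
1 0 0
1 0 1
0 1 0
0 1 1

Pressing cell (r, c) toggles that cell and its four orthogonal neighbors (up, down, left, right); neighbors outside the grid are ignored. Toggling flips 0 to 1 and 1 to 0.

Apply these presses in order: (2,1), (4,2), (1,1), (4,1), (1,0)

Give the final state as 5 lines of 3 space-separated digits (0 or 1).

Answer: 0 0 0
1 1 1
1 0 0
0 1 1
1 1 1

Derivation:
After press 1 at (2,1):
1 1 0
1 1 0
0 1 0
0 0 0
0 1 1

After press 2 at (4,2):
1 1 0
1 1 0
0 1 0
0 0 1
0 0 0

After press 3 at (1,1):
1 0 0
0 0 1
0 0 0
0 0 1
0 0 0

After press 4 at (4,1):
1 0 0
0 0 1
0 0 0
0 1 1
1 1 1

After press 5 at (1,0):
0 0 0
1 1 1
1 0 0
0 1 1
1 1 1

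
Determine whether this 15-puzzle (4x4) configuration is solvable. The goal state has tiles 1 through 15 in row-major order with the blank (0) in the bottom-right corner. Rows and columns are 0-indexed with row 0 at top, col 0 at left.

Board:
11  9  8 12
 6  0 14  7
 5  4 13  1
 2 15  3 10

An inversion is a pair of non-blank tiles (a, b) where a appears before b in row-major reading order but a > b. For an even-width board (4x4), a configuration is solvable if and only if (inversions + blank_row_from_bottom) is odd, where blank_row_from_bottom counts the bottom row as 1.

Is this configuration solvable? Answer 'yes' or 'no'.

Answer: yes

Derivation:
Inversions: 64
Blank is in row 1 (0-indexed from top), which is row 3 counting from the bottom (bottom = 1).
64 + 3 = 67, which is odd, so the puzzle is solvable.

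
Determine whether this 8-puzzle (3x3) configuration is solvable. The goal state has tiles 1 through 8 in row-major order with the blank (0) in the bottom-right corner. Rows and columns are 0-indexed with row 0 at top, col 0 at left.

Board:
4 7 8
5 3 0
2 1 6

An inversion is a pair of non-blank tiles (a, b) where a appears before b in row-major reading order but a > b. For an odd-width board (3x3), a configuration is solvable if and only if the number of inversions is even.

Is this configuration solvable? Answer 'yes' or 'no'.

Inversions (pairs i<j in row-major order where tile[i] > tile[j] > 0): 19
19 is odd, so the puzzle is not solvable.

Answer: no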